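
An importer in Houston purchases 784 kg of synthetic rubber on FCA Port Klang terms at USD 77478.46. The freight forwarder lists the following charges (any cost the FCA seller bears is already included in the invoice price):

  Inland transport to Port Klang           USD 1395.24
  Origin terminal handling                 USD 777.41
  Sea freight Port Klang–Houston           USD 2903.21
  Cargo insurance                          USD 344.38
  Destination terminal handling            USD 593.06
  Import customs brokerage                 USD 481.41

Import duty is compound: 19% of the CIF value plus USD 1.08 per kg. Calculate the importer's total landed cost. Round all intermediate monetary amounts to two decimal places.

FCA: the seller delivers export-cleared goods to the carrier; the buyer bears costs from that point.
Already in the invoice (seller's account under FCA): inland to port — exclude.
CIF value = FCA price + origin terminal + freight + insurance = 77478.46 + 777.41 + 2903.21 + 344.38 = 81503.46
Ad valorem component: 81503.46 × 19% = 15485.66
Specific component: 784 × 1.08 = 846.72
Import duty = 15485.66 + 846.72 = 16332.38
Buyer bears: origin terminal 777.41 + freight 2903.21 + insurance 344.38 + destination terminal 593.06 + brokerage 481.41 + duty 16332.38 = 21431.85
Landed cost = invoice 77478.46 + 21431.85 = 98910.31

Total landed cost: USD 98910.31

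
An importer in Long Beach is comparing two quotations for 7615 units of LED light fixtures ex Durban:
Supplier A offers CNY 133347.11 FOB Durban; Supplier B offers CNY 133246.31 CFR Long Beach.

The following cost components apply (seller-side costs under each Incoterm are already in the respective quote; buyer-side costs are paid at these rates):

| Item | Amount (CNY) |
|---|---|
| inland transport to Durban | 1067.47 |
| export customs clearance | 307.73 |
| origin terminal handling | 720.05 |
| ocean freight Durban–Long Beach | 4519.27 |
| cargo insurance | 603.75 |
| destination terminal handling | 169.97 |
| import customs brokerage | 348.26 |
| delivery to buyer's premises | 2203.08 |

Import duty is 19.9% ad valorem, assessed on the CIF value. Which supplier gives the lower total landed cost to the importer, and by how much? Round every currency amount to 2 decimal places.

Supplier B is cheaper by CNY 5539.47

Supplier A (FOB):
CIF value = FOB price + freight + insurance = 133347.11 + 4519.27 + 603.75 = 138470.13
Import duty = 138470.13 × 19.9% = 27555.56
Buyer bears (A): 4519.27 + 603.75 + 169.97 + 348.26 + 2203.08 = 7844.33
Landed cost (A) = invoice 133347.11 + 7844.33 + duty 27555.56 = 168747.00
Supplier B (CFR):
CIF value = CFR price + insurance = 133246.31 + 603.75 = 133850.06
Import duty = 133850.06 × 19.9% = 26636.16
Buyer bears (B): 603.75 + 169.97 + 348.26 + 2203.08 = 3325.06
Landed cost (B) = invoice 133246.31 + 3325.06 + duty 26636.16 = 163207.53
Difference = |168747.00 − 163207.53| = 5539.47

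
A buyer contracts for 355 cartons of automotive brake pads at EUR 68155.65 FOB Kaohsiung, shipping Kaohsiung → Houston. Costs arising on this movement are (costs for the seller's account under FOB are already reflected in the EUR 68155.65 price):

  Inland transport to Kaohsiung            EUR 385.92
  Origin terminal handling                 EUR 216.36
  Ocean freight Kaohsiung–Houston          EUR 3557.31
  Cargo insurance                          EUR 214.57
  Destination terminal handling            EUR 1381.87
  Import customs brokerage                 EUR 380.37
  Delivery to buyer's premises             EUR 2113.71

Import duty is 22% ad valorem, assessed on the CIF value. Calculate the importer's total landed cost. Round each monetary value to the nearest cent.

FOB: the seller bears costs until goods are on board at the origin port; the buyer bears freight, insurance and all costs thereafter.
Already in the invoice (seller's account under FOB): inland to port, origin terminal — exclude.
CIF value = FOB price + freight + insurance = 68155.65 + 3557.31 + 214.57 = 71927.53
Import duty = 71927.53 × 22% = 15824.06
Buyer bears: freight 3557.31 + insurance 214.57 + destination terminal 1381.87 + brokerage 380.37 + delivery 2113.71 + duty 15824.06 = 23471.89
Landed cost = invoice 68155.65 + 23471.89 = 91627.54

Total landed cost: EUR 91627.54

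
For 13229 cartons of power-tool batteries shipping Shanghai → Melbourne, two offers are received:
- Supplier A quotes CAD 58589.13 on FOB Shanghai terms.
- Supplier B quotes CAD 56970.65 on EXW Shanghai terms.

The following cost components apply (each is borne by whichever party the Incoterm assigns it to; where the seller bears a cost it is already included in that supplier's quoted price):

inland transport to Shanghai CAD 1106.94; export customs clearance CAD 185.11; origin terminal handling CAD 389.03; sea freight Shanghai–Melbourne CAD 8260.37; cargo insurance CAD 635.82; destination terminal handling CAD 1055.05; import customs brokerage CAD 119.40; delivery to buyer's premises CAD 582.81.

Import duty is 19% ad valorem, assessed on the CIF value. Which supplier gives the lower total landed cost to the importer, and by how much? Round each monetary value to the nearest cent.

Supplier A is cheaper by CAD 74.49

Supplier A (FOB):
CIF value = FOB price + freight + insurance = 58589.13 + 8260.37 + 635.82 = 67485.32
Import duty = 67485.32 × 19% = 12822.21
Buyer bears (A): 8260.37 + 635.82 + 1055.05 + 119.40 + 582.81 = 10653.45
Landed cost (A) = invoice 58589.13 + 10653.45 + duty 12822.21 = 82064.79
Supplier B (EXW):
CIF value = EXW price + inland to port + export clearance + origin terminal + freight + insurance = 56970.65 + 1106.94 + 185.11 + 389.03 + 8260.37 + 635.82 = 67547.92
Import duty = 67547.92 × 19% = 12834.10
Buyer bears (B): 1106.94 + 185.11 + 389.03 + 8260.37 + 635.82 + 1055.05 + 119.40 + 582.81 = 12334.53
Landed cost (B) = invoice 56970.65 + 12334.53 + duty 12834.10 = 82139.28
Difference = |82064.79 − 82139.28| = 74.49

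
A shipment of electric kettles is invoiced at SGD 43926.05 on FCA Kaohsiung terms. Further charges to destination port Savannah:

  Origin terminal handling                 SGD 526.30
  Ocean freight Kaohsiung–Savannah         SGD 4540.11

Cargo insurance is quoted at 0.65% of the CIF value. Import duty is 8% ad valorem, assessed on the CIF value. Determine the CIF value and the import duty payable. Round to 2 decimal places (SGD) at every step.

Let C be the CIF value. C = FCA price + pre-shipment costs + freight + 0.65% × C
C − 0.65% × C = 43926.05 + 526.30 + 4540.11
0.9935 × C = 48992.46
C = 48992.46 / 0.9935 = 49312.99
Insurance premium = 0.65% × 49312.99 = 320.53
Import duty = 49312.99 × 8% = 3945.04

CIF value: SGD 49312.99; import duty: SGD 3945.04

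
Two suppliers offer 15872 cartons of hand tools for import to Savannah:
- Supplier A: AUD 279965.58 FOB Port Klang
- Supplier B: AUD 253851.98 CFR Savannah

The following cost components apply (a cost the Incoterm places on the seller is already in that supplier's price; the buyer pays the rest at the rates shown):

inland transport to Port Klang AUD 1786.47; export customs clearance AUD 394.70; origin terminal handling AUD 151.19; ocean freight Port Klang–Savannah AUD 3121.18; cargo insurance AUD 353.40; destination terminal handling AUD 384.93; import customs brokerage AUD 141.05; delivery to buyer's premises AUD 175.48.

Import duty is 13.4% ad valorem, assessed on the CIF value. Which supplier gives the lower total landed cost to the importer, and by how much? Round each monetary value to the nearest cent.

Supplier A (FOB):
CIF value = FOB price + freight + insurance = 279965.58 + 3121.18 + 353.40 = 283440.16
Import duty = 283440.16 × 13.4% = 37980.98
Buyer bears (A): 3121.18 + 353.40 + 384.93 + 141.05 + 175.48 = 4176.04
Landed cost (A) = invoice 279965.58 + 4176.04 + duty 37980.98 = 322122.60
Supplier B (CFR):
CIF value = CFR price + insurance = 253851.98 + 353.40 = 254205.38
Import duty = 254205.38 × 13.4% = 34063.52
Buyer bears (B): 353.40 + 384.93 + 141.05 + 175.48 = 1054.86
Landed cost (B) = invoice 253851.98 + 1054.86 + duty 34063.52 = 288970.36
Difference = |322122.60 − 288970.36| = 33152.24

Supplier B is cheaper by AUD 33152.24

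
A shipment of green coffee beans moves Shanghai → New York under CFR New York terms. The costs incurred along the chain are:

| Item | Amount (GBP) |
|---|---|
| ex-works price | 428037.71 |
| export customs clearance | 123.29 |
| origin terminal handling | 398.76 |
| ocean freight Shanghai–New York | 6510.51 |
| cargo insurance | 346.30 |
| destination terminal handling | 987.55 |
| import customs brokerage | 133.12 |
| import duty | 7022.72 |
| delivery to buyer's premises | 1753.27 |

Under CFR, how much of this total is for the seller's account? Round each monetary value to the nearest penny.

Seller's account: GBP 435070.27

CFR: the seller pays costs through ocean freight to the destination port, but not insurance.
Seller's account: goods 428037.71 + export clearance 123.29 + origin terminal 398.76 + freight 6510.51 = 435070.27
Buyer's account: insurance 346.30 + destination terminal 987.55 + brokerage 133.12 + duty 7022.72 + delivery 1753.27 = 10242.96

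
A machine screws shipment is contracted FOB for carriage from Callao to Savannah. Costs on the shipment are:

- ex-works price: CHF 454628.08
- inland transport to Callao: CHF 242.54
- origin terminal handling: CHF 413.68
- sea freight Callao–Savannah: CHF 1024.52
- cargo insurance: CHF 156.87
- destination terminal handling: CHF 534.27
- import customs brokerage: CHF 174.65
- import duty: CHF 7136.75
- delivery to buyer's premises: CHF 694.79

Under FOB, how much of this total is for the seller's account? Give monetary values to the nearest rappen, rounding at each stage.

Seller's account: CHF 455284.30

FOB: the seller bears costs until goods are on board at the origin port; the buyer bears freight, insurance and all costs thereafter.
Seller's account: goods 454628.08 + inland to port 242.54 + origin terminal 413.68 = 455284.30
Buyer's account: freight 1024.52 + insurance 156.87 + destination terminal 534.27 + brokerage 174.65 + duty 7136.75 + delivery 694.79 = 9721.85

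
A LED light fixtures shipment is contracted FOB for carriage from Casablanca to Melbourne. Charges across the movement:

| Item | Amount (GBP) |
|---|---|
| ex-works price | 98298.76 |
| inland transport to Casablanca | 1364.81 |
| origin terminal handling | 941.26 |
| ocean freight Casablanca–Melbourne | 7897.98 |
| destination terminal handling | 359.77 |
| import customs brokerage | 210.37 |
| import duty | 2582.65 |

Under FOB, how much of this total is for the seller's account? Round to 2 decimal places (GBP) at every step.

Seller's account: GBP 100604.83

FOB: the seller bears costs until goods are on board at the origin port; the buyer bears freight, insurance and all costs thereafter.
Seller's account: goods 98298.76 + inland to port 1364.81 + origin terminal 941.26 = 100604.83
Buyer's account: freight 7897.98 + destination terminal 359.77 + brokerage 210.37 + duty 2582.65 = 11050.77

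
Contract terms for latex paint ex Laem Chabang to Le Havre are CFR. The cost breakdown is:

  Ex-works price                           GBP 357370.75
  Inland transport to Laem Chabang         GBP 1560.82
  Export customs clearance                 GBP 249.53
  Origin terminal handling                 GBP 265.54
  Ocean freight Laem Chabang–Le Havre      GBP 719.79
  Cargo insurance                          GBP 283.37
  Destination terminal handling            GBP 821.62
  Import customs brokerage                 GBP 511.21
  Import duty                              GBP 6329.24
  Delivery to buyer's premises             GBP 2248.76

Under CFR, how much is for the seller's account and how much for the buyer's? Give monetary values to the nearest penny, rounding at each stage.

CFR: the seller pays costs through ocean freight to the destination port, but not insurance.
Seller's account: goods 357370.75 + inland to port 1560.82 + export clearance 249.53 + origin terminal 265.54 + freight 719.79 = 360166.43
Buyer's account: insurance 283.37 + destination terminal 821.62 + brokerage 511.21 + duty 6329.24 + delivery 2248.76 = 10194.20

Seller: GBP 360166.43; buyer: GBP 10194.20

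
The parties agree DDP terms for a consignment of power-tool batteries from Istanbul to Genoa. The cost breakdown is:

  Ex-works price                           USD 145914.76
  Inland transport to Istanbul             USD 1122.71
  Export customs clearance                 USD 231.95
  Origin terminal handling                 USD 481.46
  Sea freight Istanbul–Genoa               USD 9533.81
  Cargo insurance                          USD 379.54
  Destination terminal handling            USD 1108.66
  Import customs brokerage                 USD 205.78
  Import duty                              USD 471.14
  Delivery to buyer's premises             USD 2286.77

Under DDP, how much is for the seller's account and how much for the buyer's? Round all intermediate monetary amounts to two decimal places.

Seller: USD 161736.58; buyer: USD 0.00

DDP: the seller bears all costs including import duty.
Seller's account: goods 145914.76 + inland to port 1122.71 + export clearance 231.95 + origin terminal 481.46 + freight 9533.81 + insurance 379.54 + destination terminal 1108.66 + brokerage 205.78 + duty 471.14 + delivery 2286.77 = 161736.58
Buyer's account: 0.00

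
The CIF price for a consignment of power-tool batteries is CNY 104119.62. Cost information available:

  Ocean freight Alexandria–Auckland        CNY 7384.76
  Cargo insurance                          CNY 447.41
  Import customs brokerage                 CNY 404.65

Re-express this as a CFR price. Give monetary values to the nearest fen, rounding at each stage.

Not relevant to the conversion: freight — on the seller under both CIF and CFR; already in the CIF price and stays in the CFR price. brokerage — on the buyer under both terms; not part of either seller's price.
From CIF to CFR, the seller no longer bears: insurance.
CFR price = 104119.62 − 447.41 = 103672.21

CFR price: CNY 103672.21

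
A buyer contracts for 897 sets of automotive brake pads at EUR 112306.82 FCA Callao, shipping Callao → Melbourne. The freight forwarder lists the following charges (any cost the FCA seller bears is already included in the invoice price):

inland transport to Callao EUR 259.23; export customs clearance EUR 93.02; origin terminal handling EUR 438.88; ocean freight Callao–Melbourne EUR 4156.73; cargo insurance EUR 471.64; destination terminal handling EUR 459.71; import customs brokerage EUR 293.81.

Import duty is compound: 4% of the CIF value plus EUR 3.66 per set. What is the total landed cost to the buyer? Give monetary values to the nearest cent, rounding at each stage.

FCA: the seller delivers export-cleared goods to the carrier; the buyer bears costs from that point.
Already in the invoice (seller's account under FCA): inland to port, export clearance — exclude.
CIF value = FCA price + origin terminal + freight + insurance = 112306.82 + 438.88 + 4156.73 + 471.64 = 117374.07
Ad valorem component: 117374.07 × 4% = 4694.96
Specific component: 897 × 3.66 = 3283.02
Import duty = 4694.96 + 3283.02 = 7977.98
Buyer bears: origin terminal 438.88 + freight 4156.73 + insurance 471.64 + destination terminal 459.71 + brokerage 293.81 + duty 7977.98 = 13798.75
Landed cost = invoice 112306.82 + 13798.75 = 126105.57

Total landed cost: EUR 126105.57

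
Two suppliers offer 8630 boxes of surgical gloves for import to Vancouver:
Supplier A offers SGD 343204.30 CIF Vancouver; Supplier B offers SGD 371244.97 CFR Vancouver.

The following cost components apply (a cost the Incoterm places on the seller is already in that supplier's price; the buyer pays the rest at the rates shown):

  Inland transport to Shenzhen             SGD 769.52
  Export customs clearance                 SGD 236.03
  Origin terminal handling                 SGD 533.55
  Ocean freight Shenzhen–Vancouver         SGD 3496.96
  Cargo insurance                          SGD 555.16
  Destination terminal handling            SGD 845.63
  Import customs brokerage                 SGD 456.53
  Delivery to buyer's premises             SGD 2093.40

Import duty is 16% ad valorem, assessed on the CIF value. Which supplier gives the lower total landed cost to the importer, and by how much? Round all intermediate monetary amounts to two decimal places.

Supplier A (CIF):
The CIF price already equals the CIF value: 343204.30
Import duty = 343204.30 × 16% = 54912.69
Buyer bears (A): 845.63 + 456.53 + 2093.40 = 3395.56
Landed cost (A) = invoice 343204.30 + 3395.56 + duty 54912.69 = 401512.55
Supplier B (CFR):
CIF value = CFR price + insurance = 371244.97 + 555.16 = 371800.13
Import duty = 371800.13 × 16% = 59488.02
Buyer bears (B): 555.16 + 845.63 + 456.53 + 2093.40 = 3950.72
Landed cost (B) = invoice 371244.97 + 3950.72 + duty 59488.02 = 434683.71
Difference = |401512.55 − 434683.71| = 33171.16

Supplier A is cheaper by SGD 33171.16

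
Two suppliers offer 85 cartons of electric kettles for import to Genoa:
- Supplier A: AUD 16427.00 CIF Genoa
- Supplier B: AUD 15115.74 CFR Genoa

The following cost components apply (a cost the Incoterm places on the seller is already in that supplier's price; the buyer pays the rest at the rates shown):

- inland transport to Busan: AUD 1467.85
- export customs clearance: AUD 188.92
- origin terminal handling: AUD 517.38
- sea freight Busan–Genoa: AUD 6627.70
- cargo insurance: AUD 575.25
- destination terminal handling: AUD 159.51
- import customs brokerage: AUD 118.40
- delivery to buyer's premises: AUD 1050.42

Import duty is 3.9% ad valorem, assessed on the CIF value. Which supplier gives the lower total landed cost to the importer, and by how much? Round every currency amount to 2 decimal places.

Supplier B is cheaper by AUD 764.71

Supplier A (CIF):
The CIF price already equals the CIF value: 16427.00
Import duty = 16427.00 × 3.9% = 640.65
Buyer bears (A): 159.51 + 118.40 + 1050.42 = 1328.33
Landed cost (A) = invoice 16427.00 + 1328.33 + duty 640.65 = 18395.98
Supplier B (CFR):
CIF value = CFR price + insurance = 15115.74 + 575.25 = 15690.99
Import duty = 15690.99 × 3.9% = 611.95
Buyer bears (B): 575.25 + 159.51 + 118.40 + 1050.42 = 1903.58
Landed cost (B) = invoice 15115.74 + 1903.58 + duty 611.95 = 17631.27
Difference = |18395.98 − 17631.27| = 764.71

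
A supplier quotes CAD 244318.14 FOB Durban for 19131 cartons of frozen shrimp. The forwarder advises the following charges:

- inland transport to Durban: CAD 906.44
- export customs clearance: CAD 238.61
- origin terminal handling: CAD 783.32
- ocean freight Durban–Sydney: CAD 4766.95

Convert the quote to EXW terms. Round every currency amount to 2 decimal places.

Not relevant to the conversion: freight — on the buyer under both terms; not part of either seller's price.
From FOB to EXW, the seller no longer bears: inland to port, export clearance, origin terminal.
EXW price = 244318.14 − 906.44 − 238.61 − 783.32 = 242389.77

EXW price: CAD 242389.77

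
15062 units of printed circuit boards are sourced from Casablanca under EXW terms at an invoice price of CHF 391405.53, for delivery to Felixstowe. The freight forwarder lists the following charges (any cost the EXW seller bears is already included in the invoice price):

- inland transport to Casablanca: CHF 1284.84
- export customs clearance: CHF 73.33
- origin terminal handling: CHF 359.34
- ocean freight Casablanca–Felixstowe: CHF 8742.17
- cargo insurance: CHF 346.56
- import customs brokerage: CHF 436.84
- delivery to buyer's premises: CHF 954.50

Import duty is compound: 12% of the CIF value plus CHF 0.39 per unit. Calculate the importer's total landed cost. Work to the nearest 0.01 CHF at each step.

EXW: the seller makes goods available at their premises; the buyer bears all onward costs.
CIF value = EXW price + inland to port + export clearance + origin terminal + freight + insurance = 391405.53 + 1284.84 + 73.33 + 359.34 + 8742.17 + 346.56 = 402211.77
Ad valorem component: 402211.77 × 12% = 48265.41
Specific component: 15062 × 0.39 = 5874.18
Import duty = 48265.41 + 5874.18 = 54139.59
Buyer bears: inland to port 1284.84 + export clearance 73.33 + origin terminal 359.34 + freight 8742.17 + insurance 346.56 + brokerage 436.84 + delivery 954.50 + duty 54139.59 = 66337.17
Landed cost = invoice 391405.53 + 66337.17 = 457742.70

Total landed cost: CHF 457742.70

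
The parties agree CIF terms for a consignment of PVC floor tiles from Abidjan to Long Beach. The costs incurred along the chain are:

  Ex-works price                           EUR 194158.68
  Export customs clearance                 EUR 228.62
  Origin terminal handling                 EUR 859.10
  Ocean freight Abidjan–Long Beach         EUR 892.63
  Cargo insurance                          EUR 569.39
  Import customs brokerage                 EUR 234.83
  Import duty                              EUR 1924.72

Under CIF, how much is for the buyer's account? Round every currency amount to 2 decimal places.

CIF: the seller pays costs through ocean freight and marine insurance to the destination port.
Seller's account: goods 194158.68 + export clearance 228.62 + origin terminal 859.10 + freight 892.63 + insurance 569.39 = 196708.42
Buyer's account: brokerage 234.83 + duty 1924.72 = 2159.55

Buyer's account: EUR 2159.55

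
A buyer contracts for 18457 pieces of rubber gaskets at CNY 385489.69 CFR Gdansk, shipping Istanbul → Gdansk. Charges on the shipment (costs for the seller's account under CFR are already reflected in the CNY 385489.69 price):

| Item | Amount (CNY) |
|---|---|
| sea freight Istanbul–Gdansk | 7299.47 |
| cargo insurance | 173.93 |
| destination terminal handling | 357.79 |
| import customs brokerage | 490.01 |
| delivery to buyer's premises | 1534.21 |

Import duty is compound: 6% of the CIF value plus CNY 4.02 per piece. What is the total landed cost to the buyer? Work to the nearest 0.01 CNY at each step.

Total landed cost: CNY 485382.59

CFR: the seller pays costs through ocean freight to the destination port, but not insurance.
Already in the invoice (seller's account under CFR): freight — exclude.
CIF value = CFR price + insurance = 385489.69 + 173.93 = 385663.62
Ad valorem component: 385663.62 × 6% = 23139.82
Specific component: 18457 × 4.02 = 74197.14
Import duty = 23139.82 + 74197.14 = 97336.96
Buyer bears: insurance 173.93 + destination terminal 357.79 + brokerage 490.01 + delivery 1534.21 + duty 97336.96 = 99892.90
Landed cost = invoice 385489.69 + 99892.90 = 485382.59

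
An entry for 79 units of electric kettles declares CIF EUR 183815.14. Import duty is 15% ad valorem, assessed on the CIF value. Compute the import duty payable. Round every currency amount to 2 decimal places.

Import duty = 183815.14 × 15% = 27572.27

Import duty: EUR 27572.27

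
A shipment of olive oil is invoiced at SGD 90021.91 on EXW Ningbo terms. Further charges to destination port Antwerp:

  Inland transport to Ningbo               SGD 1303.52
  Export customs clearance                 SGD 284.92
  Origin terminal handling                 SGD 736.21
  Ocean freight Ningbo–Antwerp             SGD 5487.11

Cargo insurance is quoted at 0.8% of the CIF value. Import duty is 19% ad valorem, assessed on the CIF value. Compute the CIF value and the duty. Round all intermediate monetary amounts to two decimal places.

CIF value: SGD 98622.65; import duty: SGD 18738.30

Let C be the CIF value. C = EXW price + pre-shipment costs + freight + 0.8% × C
C − 0.8% × C = 90021.91 + 1303.52 + 284.92 + 736.21 + 5487.11
0.992 × C = 97833.67
C = 97833.67 / 0.992 = 98622.65
Insurance premium = 0.8% × 98622.65 = 788.98
Import duty = 98622.65 × 19% = 18738.30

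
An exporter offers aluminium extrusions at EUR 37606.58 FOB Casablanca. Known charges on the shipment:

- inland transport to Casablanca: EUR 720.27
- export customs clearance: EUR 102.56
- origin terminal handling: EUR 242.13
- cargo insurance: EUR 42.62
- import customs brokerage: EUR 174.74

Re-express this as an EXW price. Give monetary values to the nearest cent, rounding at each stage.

EXW price: EUR 36541.62

Not relevant to the conversion: brokerage, insurance — on the buyer under both terms; not part of either seller's price.
From FOB to EXW, the seller no longer bears: inland to port, export clearance, origin terminal.
EXW price = 37606.58 − 720.27 − 102.56 − 242.13 = 36541.62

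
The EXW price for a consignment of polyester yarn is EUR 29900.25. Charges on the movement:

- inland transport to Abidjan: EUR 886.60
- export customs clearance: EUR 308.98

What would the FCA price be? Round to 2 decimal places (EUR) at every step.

From EXW to FCA, the seller additionally bears: inland to port, export clearance.
FCA price = 29900.25 + 886.60 + 308.98 = 31095.83

FCA price: EUR 31095.83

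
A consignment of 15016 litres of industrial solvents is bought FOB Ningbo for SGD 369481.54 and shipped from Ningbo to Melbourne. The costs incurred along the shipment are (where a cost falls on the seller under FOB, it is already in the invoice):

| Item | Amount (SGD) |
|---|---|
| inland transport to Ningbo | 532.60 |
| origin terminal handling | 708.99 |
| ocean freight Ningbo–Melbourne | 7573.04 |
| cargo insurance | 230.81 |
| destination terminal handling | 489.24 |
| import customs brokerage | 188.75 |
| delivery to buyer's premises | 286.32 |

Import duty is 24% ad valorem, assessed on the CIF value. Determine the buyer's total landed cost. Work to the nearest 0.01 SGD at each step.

Total landed cost: SGD 468798.19

FOB: the seller bears costs until goods are on board at the origin port; the buyer bears freight, insurance and all costs thereafter.
Already in the invoice (seller's account under FOB): inland to port, origin terminal — exclude.
CIF value = FOB price + freight + insurance = 369481.54 + 7573.04 + 230.81 = 377285.39
Import duty = 377285.39 × 24% = 90548.49
Buyer bears: freight 7573.04 + insurance 230.81 + destination terminal 489.24 + brokerage 188.75 + delivery 286.32 + duty 90548.49 = 99316.65
Landed cost = invoice 369481.54 + 99316.65 = 468798.19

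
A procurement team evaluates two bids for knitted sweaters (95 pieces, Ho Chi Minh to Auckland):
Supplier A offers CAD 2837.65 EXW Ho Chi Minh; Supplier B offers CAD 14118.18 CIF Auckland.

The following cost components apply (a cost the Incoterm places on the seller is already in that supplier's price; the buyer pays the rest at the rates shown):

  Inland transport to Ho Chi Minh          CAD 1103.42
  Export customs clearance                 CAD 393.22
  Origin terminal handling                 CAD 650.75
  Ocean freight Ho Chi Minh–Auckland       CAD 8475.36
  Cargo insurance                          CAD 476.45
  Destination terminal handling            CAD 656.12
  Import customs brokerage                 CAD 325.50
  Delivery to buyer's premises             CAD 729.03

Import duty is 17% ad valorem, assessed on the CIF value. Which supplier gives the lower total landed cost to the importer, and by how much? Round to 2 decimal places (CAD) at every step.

Supplier A (EXW):
CIF value = EXW price + inland to port + export clearance + origin terminal + freight + insurance = 2837.65 + 1103.42 + 393.22 + 650.75 + 8475.36 + 476.45 = 13936.85
Import duty = 13936.85 × 17% = 2369.26
Buyer bears (A): 1103.42 + 393.22 + 650.75 + 8475.36 + 476.45 + 656.12 + 325.50 + 729.03 = 12809.85
Landed cost (A) = invoice 2837.65 + 12809.85 + duty 2369.26 = 18016.76
Supplier B (CIF):
The CIF price already equals the CIF value: 14118.18
Import duty = 14118.18 × 17% = 2400.09
Buyer bears (B): 656.12 + 325.50 + 729.03 = 1710.65
Landed cost (B) = invoice 14118.18 + 1710.65 + duty 2400.09 = 18228.92
Difference = |18016.76 − 18228.92| = 212.16

Supplier A is cheaper by CAD 212.16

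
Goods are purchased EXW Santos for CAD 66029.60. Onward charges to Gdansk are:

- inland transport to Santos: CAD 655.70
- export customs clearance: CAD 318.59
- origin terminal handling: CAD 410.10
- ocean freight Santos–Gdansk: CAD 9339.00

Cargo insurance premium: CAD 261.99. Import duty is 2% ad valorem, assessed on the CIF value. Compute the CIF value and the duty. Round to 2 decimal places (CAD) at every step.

CIF value: CAD 77014.98; import duty: CAD 1540.30

CIF = EXW price + pre-shipment costs + freight + insurance
CIF = 66029.60 + 655.70 + 318.59 + 410.10 + 9339.00 + 261.99 = 77014.98
Import duty = 77014.98 × 2% = 1540.30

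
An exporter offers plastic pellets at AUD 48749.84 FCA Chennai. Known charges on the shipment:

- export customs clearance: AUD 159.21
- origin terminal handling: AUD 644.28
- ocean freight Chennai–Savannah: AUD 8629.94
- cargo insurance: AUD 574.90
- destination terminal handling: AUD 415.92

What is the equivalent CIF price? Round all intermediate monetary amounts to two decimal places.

CIF price: AUD 58598.96

Not relevant to the conversion: export clearance — on the seller under both FCA and CIF; already in the FCA price and stays in the CIF price. destination terminal — on the buyer under both terms; not part of either seller's price.
From FCA to CIF, the seller additionally bears: origin terminal, freight, insurance.
CIF price = 48749.84 + 644.28 + 8629.94 + 574.90 = 58598.96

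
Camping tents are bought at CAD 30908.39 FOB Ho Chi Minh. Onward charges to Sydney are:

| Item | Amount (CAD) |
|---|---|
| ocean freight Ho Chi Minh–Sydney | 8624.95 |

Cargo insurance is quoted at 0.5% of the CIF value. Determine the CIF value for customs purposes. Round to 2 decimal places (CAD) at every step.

CIF value: CAD 39732.00

Let C be the CIF value. C = FOB price + freight + 0.5% × C
C − 0.5% × C = 30908.39 + 8624.95
0.995 × C = 39533.34
C = 39533.34 / 0.995 = 39732.00
Insurance premium = 0.5% × 39732.00 = 198.66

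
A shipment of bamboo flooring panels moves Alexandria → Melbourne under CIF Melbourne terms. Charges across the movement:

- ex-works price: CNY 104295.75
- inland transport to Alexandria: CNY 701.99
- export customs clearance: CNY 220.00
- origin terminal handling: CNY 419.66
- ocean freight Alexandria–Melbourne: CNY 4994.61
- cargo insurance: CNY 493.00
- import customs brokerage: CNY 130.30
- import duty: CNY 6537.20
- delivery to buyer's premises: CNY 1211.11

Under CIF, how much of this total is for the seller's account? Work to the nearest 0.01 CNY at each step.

Seller's account: CNY 111125.01

CIF: the seller pays costs through ocean freight and marine insurance to the destination port.
Seller's account: goods 104295.75 + inland to port 701.99 + export clearance 220.00 + origin terminal 419.66 + freight 4994.61 + insurance 493.00 = 111125.01
Buyer's account: brokerage 130.30 + duty 6537.20 + delivery 1211.11 = 7878.61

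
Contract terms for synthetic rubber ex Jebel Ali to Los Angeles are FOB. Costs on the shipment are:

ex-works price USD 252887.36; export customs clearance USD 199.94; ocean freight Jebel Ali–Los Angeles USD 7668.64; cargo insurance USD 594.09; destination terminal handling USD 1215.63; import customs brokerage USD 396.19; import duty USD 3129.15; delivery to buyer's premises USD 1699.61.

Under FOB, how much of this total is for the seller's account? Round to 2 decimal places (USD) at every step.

FOB: the seller bears costs until goods are on board at the origin port; the buyer bears freight, insurance and all costs thereafter.
Seller's account: goods 252887.36 + export clearance 199.94 = 253087.30
Buyer's account: freight 7668.64 + insurance 594.09 + destination terminal 1215.63 + brokerage 396.19 + duty 3129.15 + delivery 1699.61 = 14703.31

Seller's account: USD 253087.30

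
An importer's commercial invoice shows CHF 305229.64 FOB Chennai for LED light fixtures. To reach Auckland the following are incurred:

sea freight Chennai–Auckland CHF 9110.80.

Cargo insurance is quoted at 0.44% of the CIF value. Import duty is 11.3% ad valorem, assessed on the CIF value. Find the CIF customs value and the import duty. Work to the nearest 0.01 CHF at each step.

CIF value: CHF 315729.65; import duty: CHF 35677.45

Let C be the CIF value. C = FOB price + freight + 0.44% × C
C − 0.44% × C = 305229.64 + 9110.80
0.9956 × C = 314340.44
C = 314340.44 / 0.9956 = 315729.65
Insurance premium = 0.44% × 315729.65 = 1389.21
Import duty = 315729.65 × 11.3% = 35677.45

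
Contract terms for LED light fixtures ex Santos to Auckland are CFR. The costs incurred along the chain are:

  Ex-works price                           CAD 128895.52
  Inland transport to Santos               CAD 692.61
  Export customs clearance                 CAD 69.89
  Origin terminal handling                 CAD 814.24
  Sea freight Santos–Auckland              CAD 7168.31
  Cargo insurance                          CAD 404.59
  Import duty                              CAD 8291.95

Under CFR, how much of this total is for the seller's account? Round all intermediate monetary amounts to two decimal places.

CFR: the seller pays costs through ocean freight to the destination port, but not insurance.
Seller's account: goods 128895.52 + inland to port 692.61 + export clearance 69.89 + origin terminal 814.24 + freight 7168.31 = 137640.57
Buyer's account: insurance 404.59 + duty 8291.95 = 8696.54

Seller's account: CAD 137640.57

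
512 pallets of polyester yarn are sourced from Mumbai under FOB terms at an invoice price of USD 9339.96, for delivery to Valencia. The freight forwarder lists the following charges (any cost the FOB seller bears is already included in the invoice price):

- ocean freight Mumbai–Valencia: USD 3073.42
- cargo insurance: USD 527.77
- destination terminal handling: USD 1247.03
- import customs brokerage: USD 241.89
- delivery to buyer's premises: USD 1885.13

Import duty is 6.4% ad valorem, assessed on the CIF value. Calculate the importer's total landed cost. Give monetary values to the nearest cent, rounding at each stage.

FOB: the seller bears costs until goods are on board at the origin port; the buyer bears freight, insurance and all costs thereafter.
CIF value = FOB price + freight + insurance = 9339.96 + 3073.42 + 527.77 = 12941.15
Import duty = 12941.15 × 6.4% = 828.23
Buyer bears: freight 3073.42 + insurance 527.77 + destination terminal 1247.03 + brokerage 241.89 + delivery 1885.13 + duty 828.23 = 7803.47
Landed cost = invoice 9339.96 + 7803.47 = 17143.43

Total landed cost: USD 17143.43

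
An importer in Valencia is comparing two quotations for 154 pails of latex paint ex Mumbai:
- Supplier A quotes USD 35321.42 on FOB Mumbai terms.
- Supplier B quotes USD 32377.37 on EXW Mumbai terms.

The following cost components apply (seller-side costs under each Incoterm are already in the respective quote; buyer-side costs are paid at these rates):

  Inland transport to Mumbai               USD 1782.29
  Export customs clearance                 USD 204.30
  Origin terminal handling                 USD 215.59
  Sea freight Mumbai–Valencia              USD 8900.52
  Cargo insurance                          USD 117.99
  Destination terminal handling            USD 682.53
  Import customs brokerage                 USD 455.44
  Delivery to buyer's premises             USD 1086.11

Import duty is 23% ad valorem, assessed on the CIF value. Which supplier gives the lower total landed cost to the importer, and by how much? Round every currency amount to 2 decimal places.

Supplier A (FOB):
CIF value = FOB price + freight + insurance = 35321.42 + 8900.52 + 117.99 = 44339.93
Import duty = 44339.93 × 23% = 10198.18
Buyer bears (A): 8900.52 + 117.99 + 682.53 + 455.44 + 1086.11 = 11242.59
Landed cost (A) = invoice 35321.42 + 11242.59 + duty 10198.18 = 56762.19
Supplier B (EXW):
CIF value = EXW price + inland to port + export clearance + origin terminal + freight + insurance = 32377.37 + 1782.29 + 204.30 + 215.59 + 8900.52 + 117.99 = 43598.06
Import duty = 43598.06 × 23% = 10027.55
Buyer bears (B): 1782.29 + 204.30 + 215.59 + 8900.52 + 117.99 + 682.53 + 455.44 + 1086.11 = 13444.77
Landed cost (B) = invoice 32377.37 + 13444.77 + duty 10027.55 = 55849.69
Difference = |56762.19 − 55849.69| = 912.50

Supplier B is cheaper by USD 912.50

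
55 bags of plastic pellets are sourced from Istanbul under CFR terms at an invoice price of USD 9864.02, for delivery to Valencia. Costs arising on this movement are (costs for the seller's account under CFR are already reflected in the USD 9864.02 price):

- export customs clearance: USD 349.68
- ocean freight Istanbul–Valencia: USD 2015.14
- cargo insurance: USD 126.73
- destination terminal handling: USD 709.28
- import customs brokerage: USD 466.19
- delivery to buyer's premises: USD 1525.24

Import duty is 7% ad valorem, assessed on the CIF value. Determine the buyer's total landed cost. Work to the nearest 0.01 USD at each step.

CFR: the seller pays costs through ocean freight to the destination port, but not insurance.
Already in the invoice (seller's account under CFR): export clearance, freight — exclude.
CIF value = CFR price + insurance = 9864.02 + 126.73 = 9990.75
Import duty = 9990.75 × 7% = 699.35
Buyer bears: insurance 126.73 + destination terminal 709.28 + brokerage 466.19 + delivery 1525.24 + duty 699.35 = 3526.79
Landed cost = invoice 9864.02 + 3526.79 = 13390.81

Total landed cost: USD 13390.81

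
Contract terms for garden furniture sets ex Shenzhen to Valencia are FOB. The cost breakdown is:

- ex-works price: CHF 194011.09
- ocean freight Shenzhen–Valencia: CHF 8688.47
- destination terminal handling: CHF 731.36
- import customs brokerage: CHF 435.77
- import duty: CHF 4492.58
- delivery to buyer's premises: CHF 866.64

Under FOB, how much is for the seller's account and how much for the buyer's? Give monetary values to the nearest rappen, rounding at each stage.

FOB: the seller bears costs until goods are on board at the origin port; the buyer bears freight, insurance and all costs thereafter.
Seller's account: goods 194011.09 = 194011.09
Buyer's account: freight 8688.47 + destination terminal 731.36 + brokerage 435.77 + duty 4492.58 + delivery 866.64 = 15214.82

Seller: CHF 194011.09; buyer: CHF 15214.82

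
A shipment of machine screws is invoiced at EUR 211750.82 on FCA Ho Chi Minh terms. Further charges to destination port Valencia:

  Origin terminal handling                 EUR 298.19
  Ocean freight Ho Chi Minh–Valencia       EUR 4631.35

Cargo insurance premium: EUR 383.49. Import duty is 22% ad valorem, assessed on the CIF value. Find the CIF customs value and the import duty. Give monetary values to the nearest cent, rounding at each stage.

CIF = FCA price + pre-shipment costs + freight + insurance
CIF = 211750.82 + 298.19 + 4631.35 + 383.49 = 217063.85
Import duty = 217063.85 × 22% = 47754.05

CIF value: EUR 217063.85; import duty: EUR 47754.05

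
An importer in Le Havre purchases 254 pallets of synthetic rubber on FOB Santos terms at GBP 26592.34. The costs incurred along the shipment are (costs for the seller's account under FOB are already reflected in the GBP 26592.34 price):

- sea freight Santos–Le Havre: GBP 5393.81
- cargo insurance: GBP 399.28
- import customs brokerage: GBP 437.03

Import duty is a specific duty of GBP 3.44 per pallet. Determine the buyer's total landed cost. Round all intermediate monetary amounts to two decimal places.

FOB: the seller bears costs until goods are on board at the origin port; the buyer bears freight, insurance and all costs thereafter.
CIF value = FOB price + freight + insurance = 26592.34 + 5393.81 + 399.28 = 32385.43
Import duty = 254 × 3.44 = 873.76
Buyer bears: freight 5393.81 + insurance 399.28 + brokerage 437.03 + duty 873.76 = 7103.88
Landed cost = invoice 26592.34 + 7103.88 = 33696.22

Total landed cost: GBP 33696.22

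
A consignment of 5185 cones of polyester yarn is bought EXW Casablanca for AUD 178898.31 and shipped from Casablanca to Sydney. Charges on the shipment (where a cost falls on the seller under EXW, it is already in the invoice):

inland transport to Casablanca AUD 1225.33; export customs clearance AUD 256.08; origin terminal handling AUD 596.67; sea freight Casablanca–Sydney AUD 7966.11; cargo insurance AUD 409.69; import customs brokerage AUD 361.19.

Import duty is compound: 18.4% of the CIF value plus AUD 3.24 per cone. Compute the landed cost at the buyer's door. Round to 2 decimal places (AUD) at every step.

Total landed cost: AUD 241353.58

EXW: the seller makes goods available at their premises; the buyer bears all onward costs.
CIF value = EXW price + inland to port + export clearance + origin terminal + freight + insurance = 178898.31 + 1225.33 + 256.08 + 596.67 + 7966.11 + 409.69 = 189352.19
Ad valorem component: 189352.19 × 18.4% = 34840.80
Specific component: 5185 × 3.24 = 16799.40
Import duty = 34840.80 + 16799.40 = 51640.20
Buyer bears: inland to port 1225.33 + export clearance 256.08 + origin terminal 596.67 + freight 7966.11 + insurance 409.69 + brokerage 361.19 + duty 51640.20 = 62455.27
Landed cost = invoice 178898.31 + 62455.27 = 241353.58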